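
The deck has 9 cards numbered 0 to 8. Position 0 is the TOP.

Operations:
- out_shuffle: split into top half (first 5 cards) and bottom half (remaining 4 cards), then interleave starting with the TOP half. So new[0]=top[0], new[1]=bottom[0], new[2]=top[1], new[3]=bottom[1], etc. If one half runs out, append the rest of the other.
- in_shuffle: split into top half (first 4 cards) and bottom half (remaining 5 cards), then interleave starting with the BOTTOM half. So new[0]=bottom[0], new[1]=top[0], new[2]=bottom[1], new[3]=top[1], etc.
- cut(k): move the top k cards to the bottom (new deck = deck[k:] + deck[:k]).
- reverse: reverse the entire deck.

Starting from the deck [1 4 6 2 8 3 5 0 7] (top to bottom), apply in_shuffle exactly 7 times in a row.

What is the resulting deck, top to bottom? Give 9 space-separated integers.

After op 1 (in_shuffle): [8 1 3 4 5 6 0 2 7]
After op 2 (in_shuffle): [5 8 6 1 0 3 2 4 7]
After op 3 (in_shuffle): [0 5 3 8 2 6 4 1 7]
After op 4 (in_shuffle): [2 0 6 5 4 3 1 8 7]
After op 5 (in_shuffle): [4 2 3 0 1 6 8 5 7]
After op 6 (in_shuffle): [1 4 6 2 8 3 5 0 7]
After op 7 (in_shuffle): [8 1 3 4 5 6 0 2 7]

Answer: 8 1 3 4 5 6 0 2 7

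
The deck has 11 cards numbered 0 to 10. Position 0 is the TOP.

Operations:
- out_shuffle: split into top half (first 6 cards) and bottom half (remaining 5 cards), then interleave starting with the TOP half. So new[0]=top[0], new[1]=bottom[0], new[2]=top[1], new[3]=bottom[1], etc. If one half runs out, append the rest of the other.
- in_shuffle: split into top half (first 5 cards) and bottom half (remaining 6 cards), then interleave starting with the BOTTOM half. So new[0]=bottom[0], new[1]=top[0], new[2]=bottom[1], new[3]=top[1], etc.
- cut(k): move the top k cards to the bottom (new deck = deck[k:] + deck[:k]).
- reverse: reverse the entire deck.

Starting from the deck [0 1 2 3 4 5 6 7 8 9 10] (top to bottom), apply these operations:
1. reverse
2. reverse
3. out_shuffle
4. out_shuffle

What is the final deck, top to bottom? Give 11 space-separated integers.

Answer: 0 3 6 9 1 4 7 10 2 5 8

Derivation:
After op 1 (reverse): [10 9 8 7 6 5 4 3 2 1 0]
After op 2 (reverse): [0 1 2 3 4 5 6 7 8 9 10]
After op 3 (out_shuffle): [0 6 1 7 2 8 3 9 4 10 5]
After op 4 (out_shuffle): [0 3 6 9 1 4 7 10 2 5 8]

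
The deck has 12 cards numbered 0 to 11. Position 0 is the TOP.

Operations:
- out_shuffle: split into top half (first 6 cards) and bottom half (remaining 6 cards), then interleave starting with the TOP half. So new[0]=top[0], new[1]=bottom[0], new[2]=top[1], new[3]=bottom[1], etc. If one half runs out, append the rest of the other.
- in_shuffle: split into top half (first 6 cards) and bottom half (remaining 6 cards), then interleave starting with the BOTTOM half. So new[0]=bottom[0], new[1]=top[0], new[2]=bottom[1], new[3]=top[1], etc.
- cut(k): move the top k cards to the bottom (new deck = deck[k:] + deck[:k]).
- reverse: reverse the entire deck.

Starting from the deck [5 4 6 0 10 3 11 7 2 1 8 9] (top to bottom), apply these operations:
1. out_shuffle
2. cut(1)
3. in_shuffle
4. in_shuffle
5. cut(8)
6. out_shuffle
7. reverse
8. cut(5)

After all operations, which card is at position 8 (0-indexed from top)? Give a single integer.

After op 1 (out_shuffle): [5 11 4 7 6 2 0 1 10 8 3 9]
After op 2 (cut(1)): [11 4 7 6 2 0 1 10 8 3 9 5]
After op 3 (in_shuffle): [1 11 10 4 8 7 3 6 9 2 5 0]
After op 4 (in_shuffle): [3 1 6 11 9 10 2 4 5 8 0 7]
After op 5 (cut(8)): [5 8 0 7 3 1 6 11 9 10 2 4]
After op 6 (out_shuffle): [5 6 8 11 0 9 7 10 3 2 1 4]
After op 7 (reverse): [4 1 2 3 10 7 9 0 11 8 6 5]
After op 8 (cut(5)): [7 9 0 11 8 6 5 4 1 2 3 10]
Position 8: card 1.

Answer: 1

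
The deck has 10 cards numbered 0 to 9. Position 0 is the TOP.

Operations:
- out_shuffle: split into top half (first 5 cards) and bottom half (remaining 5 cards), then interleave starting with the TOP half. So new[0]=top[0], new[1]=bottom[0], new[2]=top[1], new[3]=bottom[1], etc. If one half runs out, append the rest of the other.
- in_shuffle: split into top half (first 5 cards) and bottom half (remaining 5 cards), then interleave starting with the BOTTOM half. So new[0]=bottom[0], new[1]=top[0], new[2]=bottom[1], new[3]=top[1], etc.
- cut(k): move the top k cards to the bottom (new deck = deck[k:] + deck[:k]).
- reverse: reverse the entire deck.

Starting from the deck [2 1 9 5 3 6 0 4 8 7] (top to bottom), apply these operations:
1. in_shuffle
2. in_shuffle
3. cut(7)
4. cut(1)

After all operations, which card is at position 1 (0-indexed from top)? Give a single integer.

Answer: 4

Derivation:
After op 1 (in_shuffle): [6 2 0 1 4 9 8 5 7 3]
After op 2 (in_shuffle): [9 6 8 2 5 0 7 1 3 4]
After op 3 (cut(7)): [1 3 4 9 6 8 2 5 0 7]
After op 4 (cut(1)): [3 4 9 6 8 2 5 0 7 1]
Position 1: card 4.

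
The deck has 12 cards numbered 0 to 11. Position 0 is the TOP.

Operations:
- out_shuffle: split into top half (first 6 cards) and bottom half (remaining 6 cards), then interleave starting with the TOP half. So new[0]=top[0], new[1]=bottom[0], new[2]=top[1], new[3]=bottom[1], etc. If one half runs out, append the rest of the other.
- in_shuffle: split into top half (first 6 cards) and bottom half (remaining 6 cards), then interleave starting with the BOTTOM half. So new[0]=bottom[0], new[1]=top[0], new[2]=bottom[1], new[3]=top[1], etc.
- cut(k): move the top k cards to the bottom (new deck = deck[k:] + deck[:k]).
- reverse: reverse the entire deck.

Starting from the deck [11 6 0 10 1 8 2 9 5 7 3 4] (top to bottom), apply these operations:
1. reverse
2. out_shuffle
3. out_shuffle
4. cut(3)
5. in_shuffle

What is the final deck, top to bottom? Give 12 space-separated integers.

Answer: 2 0 10 3 11 9 4 1 5 6 8 7

Derivation:
After op 1 (reverse): [4 3 7 5 9 2 8 1 10 0 6 11]
After op 2 (out_shuffle): [4 8 3 1 7 10 5 0 9 6 2 11]
After op 3 (out_shuffle): [4 5 8 0 3 9 1 6 7 2 10 11]
After op 4 (cut(3)): [0 3 9 1 6 7 2 10 11 4 5 8]
After op 5 (in_shuffle): [2 0 10 3 11 9 4 1 5 6 8 7]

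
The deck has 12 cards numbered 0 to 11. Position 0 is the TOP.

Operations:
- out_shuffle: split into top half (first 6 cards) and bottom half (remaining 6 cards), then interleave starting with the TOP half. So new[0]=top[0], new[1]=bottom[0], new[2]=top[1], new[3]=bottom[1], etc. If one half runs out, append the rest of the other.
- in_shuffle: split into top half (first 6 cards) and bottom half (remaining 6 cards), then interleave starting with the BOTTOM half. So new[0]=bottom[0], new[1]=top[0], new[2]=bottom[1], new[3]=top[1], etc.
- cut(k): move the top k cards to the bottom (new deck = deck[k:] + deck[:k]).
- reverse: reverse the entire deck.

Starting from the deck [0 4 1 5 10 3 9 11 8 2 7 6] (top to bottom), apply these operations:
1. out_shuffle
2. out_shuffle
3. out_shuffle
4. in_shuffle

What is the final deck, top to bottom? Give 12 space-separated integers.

After op 1 (out_shuffle): [0 9 4 11 1 8 5 2 10 7 3 6]
After op 2 (out_shuffle): [0 5 9 2 4 10 11 7 1 3 8 6]
After op 3 (out_shuffle): [0 11 5 7 9 1 2 3 4 8 10 6]
After op 4 (in_shuffle): [2 0 3 11 4 5 8 7 10 9 6 1]

Answer: 2 0 3 11 4 5 8 7 10 9 6 1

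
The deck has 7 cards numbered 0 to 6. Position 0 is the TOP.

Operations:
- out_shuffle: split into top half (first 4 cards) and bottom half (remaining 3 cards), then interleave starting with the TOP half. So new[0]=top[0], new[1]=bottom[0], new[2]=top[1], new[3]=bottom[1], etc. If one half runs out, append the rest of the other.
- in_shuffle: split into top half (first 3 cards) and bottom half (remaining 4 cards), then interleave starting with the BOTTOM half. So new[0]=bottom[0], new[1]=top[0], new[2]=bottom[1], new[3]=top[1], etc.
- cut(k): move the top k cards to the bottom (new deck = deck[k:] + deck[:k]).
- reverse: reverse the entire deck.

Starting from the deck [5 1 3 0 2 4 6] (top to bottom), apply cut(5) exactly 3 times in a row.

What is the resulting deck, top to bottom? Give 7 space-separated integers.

After op 1 (cut(5)): [4 6 5 1 3 0 2]
After op 2 (cut(5)): [0 2 4 6 5 1 3]
After op 3 (cut(5)): [1 3 0 2 4 6 5]

Answer: 1 3 0 2 4 6 5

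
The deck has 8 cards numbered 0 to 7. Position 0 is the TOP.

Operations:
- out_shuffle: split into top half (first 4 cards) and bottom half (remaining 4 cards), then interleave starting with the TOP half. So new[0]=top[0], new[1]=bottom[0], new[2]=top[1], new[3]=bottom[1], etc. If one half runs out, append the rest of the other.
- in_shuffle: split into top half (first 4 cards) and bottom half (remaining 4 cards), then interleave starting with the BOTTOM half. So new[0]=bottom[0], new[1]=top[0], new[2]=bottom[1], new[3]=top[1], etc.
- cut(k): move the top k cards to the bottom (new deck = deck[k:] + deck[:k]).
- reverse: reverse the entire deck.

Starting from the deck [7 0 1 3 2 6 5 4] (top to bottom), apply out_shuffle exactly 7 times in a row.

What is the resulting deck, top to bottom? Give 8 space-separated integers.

Answer: 7 2 0 6 1 5 3 4

Derivation:
After op 1 (out_shuffle): [7 2 0 6 1 5 3 4]
After op 2 (out_shuffle): [7 1 2 5 0 3 6 4]
After op 3 (out_shuffle): [7 0 1 3 2 6 5 4]
After op 4 (out_shuffle): [7 2 0 6 1 5 3 4]
After op 5 (out_shuffle): [7 1 2 5 0 3 6 4]
After op 6 (out_shuffle): [7 0 1 3 2 6 5 4]
After op 7 (out_shuffle): [7 2 0 6 1 5 3 4]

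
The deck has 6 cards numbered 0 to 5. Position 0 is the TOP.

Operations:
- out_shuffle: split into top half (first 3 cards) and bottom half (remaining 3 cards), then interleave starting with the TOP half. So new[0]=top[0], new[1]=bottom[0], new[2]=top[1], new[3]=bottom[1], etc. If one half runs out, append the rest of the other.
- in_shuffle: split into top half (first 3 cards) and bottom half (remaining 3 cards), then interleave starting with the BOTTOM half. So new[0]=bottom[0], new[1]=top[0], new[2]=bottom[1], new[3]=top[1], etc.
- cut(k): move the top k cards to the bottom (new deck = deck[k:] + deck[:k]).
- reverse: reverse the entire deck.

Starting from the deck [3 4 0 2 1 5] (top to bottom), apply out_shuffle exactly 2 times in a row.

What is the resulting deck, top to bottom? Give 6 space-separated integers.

Answer: 3 1 2 0 4 5

Derivation:
After op 1 (out_shuffle): [3 2 4 1 0 5]
After op 2 (out_shuffle): [3 1 2 0 4 5]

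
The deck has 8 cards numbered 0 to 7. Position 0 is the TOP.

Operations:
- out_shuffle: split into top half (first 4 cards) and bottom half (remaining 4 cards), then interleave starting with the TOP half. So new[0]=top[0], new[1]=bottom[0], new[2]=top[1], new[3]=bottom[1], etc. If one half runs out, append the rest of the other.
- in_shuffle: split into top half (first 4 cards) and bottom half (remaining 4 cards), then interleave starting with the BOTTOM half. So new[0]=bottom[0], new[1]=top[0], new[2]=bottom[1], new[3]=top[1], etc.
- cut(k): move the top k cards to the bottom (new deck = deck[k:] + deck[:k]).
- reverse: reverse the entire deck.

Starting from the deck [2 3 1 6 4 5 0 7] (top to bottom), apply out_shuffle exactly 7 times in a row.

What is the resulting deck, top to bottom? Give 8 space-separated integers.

Answer: 2 4 3 5 1 0 6 7

Derivation:
After op 1 (out_shuffle): [2 4 3 5 1 0 6 7]
After op 2 (out_shuffle): [2 1 4 0 3 6 5 7]
After op 3 (out_shuffle): [2 3 1 6 4 5 0 7]
After op 4 (out_shuffle): [2 4 3 5 1 0 6 7]
After op 5 (out_shuffle): [2 1 4 0 3 6 5 7]
After op 6 (out_shuffle): [2 3 1 6 4 5 0 7]
After op 7 (out_shuffle): [2 4 3 5 1 0 6 7]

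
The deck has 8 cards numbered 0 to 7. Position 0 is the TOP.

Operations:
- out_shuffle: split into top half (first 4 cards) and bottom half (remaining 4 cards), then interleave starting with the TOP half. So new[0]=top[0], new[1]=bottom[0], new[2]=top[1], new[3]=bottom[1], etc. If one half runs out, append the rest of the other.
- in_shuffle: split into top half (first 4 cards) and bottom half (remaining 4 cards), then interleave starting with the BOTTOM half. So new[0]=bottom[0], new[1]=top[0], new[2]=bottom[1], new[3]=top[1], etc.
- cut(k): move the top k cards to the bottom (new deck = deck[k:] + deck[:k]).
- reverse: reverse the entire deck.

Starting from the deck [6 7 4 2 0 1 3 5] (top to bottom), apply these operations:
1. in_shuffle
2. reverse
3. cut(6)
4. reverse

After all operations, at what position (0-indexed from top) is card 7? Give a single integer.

After op 1 (in_shuffle): [0 6 1 7 3 4 5 2]
After op 2 (reverse): [2 5 4 3 7 1 6 0]
After op 3 (cut(6)): [6 0 2 5 4 3 7 1]
After op 4 (reverse): [1 7 3 4 5 2 0 6]
Card 7 is at position 1.

Answer: 1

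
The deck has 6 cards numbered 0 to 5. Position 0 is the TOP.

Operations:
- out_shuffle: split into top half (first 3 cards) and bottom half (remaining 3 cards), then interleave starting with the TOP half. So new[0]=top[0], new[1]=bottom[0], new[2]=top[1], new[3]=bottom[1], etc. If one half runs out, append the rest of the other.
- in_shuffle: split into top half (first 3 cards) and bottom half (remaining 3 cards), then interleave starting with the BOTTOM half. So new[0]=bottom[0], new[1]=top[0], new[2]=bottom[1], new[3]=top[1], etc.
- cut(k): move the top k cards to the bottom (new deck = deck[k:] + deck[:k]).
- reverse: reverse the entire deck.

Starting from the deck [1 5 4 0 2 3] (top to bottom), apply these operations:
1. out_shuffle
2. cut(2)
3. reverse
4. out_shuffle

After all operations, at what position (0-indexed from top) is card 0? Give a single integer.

Answer: 0

Derivation:
After op 1 (out_shuffle): [1 0 5 2 4 3]
After op 2 (cut(2)): [5 2 4 3 1 0]
After op 3 (reverse): [0 1 3 4 2 5]
After op 4 (out_shuffle): [0 4 1 2 3 5]
Card 0 is at position 0.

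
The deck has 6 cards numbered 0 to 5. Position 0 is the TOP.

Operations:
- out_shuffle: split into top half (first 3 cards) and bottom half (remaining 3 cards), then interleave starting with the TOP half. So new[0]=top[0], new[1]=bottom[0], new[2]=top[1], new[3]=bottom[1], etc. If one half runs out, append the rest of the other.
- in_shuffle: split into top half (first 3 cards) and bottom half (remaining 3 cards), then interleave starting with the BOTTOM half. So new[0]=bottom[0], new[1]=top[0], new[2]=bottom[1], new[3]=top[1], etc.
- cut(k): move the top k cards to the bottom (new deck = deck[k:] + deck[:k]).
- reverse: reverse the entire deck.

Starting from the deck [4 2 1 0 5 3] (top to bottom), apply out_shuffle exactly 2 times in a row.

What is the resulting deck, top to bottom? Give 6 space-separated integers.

After op 1 (out_shuffle): [4 0 2 5 1 3]
After op 2 (out_shuffle): [4 5 0 1 2 3]

Answer: 4 5 0 1 2 3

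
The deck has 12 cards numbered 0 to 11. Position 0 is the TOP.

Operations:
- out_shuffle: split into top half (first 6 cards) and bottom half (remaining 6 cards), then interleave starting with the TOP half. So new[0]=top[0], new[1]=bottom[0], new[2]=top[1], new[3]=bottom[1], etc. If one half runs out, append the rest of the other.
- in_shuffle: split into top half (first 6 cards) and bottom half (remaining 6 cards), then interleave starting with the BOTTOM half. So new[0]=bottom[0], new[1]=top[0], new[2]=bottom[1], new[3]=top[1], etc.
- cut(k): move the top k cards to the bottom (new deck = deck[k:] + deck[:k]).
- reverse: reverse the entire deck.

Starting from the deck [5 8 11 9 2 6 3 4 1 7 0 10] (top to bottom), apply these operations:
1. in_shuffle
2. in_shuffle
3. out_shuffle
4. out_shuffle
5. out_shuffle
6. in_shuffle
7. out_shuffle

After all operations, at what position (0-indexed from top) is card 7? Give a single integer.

After op 1 (in_shuffle): [3 5 4 8 1 11 7 9 0 2 10 6]
After op 2 (in_shuffle): [7 3 9 5 0 4 2 8 10 1 6 11]
After op 3 (out_shuffle): [7 2 3 8 9 10 5 1 0 6 4 11]
After op 4 (out_shuffle): [7 5 2 1 3 0 8 6 9 4 10 11]
After op 5 (out_shuffle): [7 8 5 6 2 9 1 4 3 10 0 11]
After op 6 (in_shuffle): [1 7 4 8 3 5 10 6 0 2 11 9]
After op 7 (out_shuffle): [1 10 7 6 4 0 8 2 3 11 5 9]
Card 7 is at position 2.

Answer: 2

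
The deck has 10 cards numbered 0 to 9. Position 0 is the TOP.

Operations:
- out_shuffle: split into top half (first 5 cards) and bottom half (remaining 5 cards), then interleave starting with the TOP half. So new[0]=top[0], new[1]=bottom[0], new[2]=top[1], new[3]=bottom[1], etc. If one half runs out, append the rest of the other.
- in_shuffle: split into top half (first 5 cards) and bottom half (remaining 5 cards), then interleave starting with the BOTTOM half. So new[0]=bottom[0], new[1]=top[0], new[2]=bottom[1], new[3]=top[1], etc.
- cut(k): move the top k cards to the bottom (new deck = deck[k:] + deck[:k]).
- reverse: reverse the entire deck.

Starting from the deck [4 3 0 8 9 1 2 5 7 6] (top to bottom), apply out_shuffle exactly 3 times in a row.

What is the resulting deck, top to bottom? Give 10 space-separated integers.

Answer: 4 7 5 2 1 9 8 0 3 6

Derivation:
After op 1 (out_shuffle): [4 1 3 2 0 5 8 7 9 6]
After op 2 (out_shuffle): [4 5 1 8 3 7 2 9 0 6]
After op 3 (out_shuffle): [4 7 5 2 1 9 8 0 3 6]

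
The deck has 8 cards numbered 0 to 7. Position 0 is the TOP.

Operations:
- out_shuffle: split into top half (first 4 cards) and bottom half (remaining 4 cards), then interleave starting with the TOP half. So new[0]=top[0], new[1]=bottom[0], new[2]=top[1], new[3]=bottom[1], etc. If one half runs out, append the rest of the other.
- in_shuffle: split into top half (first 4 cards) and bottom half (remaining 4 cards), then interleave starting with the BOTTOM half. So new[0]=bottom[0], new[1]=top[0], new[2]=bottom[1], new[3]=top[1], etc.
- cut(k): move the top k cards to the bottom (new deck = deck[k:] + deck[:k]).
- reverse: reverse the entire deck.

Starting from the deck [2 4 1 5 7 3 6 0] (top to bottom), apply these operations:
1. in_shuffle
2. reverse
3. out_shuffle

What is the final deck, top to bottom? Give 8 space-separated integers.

After op 1 (in_shuffle): [7 2 3 4 6 1 0 5]
After op 2 (reverse): [5 0 1 6 4 3 2 7]
After op 3 (out_shuffle): [5 4 0 3 1 2 6 7]

Answer: 5 4 0 3 1 2 6 7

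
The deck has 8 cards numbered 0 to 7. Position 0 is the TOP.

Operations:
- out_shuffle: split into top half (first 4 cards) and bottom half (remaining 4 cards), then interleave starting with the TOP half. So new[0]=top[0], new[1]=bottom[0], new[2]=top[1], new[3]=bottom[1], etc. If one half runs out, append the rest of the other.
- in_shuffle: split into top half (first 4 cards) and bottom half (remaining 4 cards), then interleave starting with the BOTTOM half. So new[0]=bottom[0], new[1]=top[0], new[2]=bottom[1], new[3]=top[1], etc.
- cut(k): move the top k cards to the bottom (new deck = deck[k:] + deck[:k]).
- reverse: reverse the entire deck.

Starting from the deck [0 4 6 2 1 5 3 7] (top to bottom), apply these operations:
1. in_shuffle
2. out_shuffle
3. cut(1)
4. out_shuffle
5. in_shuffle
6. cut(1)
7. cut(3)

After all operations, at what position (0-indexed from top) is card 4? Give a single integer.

Answer: 3

Derivation:
After op 1 (in_shuffle): [1 0 5 4 3 6 7 2]
After op 2 (out_shuffle): [1 3 0 6 5 7 4 2]
After op 3 (cut(1)): [3 0 6 5 7 4 2 1]
After op 4 (out_shuffle): [3 7 0 4 6 2 5 1]
After op 5 (in_shuffle): [6 3 2 7 5 0 1 4]
After op 6 (cut(1)): [3 2 7 5 0 1 4 6]
After op 7 (cut(3)): [5 0 1 4 6 3 2 7]
Card 4 is at position 3.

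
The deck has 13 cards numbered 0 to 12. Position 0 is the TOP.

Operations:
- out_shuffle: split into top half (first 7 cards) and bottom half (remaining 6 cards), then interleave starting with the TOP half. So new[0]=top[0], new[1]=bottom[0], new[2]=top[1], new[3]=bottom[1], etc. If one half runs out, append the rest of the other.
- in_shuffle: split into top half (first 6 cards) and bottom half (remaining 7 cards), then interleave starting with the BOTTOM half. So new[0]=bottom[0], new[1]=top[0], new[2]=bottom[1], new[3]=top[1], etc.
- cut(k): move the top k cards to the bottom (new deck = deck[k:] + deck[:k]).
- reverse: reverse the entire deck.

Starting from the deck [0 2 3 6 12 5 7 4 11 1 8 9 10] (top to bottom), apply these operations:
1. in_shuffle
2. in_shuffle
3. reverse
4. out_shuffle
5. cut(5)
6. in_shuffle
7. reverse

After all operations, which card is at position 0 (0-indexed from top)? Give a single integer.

Answer: 5

Derivation:
After op 1 (in_shuffle): [7 0 4 2 11 3 1 6 8 12 9 5 10]
After op 2 (in_shuffle): [1 7 6 0 8 4 12 2 9 11 5 3 10]
After op 3 (reverse): [10 3 5 11 9 2 12 4 8 0 6 7 1]
After op 4 (out_shuffle): [10 4 3 8 5 0 11 6 9 7 2 1 12]
After op 5 (cut(5)): [0 11 6 9 7 2 1 12 10 4 3 8 5]
After op 6 (in_shuffle): [1 0 12 11 10 6 4 9 3 7 8 2 5]
After op 7 (reverse): [5 2 8 7 3 9 4 6 10 11 12 0 1]
Position 0: card 5.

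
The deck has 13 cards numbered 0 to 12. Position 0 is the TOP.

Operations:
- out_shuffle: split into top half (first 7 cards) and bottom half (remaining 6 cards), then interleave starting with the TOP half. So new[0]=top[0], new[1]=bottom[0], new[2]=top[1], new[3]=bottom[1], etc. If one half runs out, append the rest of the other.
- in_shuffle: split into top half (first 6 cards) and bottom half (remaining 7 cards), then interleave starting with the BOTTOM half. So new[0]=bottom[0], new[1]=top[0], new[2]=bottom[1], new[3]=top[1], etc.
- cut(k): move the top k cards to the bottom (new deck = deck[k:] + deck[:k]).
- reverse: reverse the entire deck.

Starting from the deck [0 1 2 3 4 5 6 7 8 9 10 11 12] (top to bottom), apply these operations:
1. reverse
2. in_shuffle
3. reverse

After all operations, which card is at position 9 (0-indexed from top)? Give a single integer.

Answer: 11

Derivation:
After op 1 (reverse): [12 11 10 9 8 7 6 5 4 3 2 1 0]
After op 2 (in_shuffle): [6 12 5 11 4 10 3 9 2 8 1 7 0]
After op 3 (reverse): [0 7 1 8 2 9 3 10 4 11 5 12 6]
Position 9: card 11.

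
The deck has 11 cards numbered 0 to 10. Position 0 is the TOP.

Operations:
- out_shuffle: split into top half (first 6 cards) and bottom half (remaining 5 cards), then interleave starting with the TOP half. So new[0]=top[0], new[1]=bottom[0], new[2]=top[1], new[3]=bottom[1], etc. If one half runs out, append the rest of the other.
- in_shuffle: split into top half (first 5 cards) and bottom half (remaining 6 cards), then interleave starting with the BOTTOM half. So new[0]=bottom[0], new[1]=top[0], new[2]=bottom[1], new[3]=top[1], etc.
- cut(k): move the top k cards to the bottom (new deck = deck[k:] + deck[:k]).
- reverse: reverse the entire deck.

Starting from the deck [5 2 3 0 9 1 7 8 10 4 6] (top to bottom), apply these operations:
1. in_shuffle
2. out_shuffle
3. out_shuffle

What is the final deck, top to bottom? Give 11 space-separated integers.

After op 1 (in_shuffle): [1 5 7 2 8 3 10 0 4 9 6]
After op 2 (out_shuffle): [1 10 5 0 7 4 2 9 8 6 3]
After op 3 (out_shuffle): [1 2 10 9 5 8 0 6 7 3 4]

Answer: 1 2 10 9 5 8 0 6 7 3 4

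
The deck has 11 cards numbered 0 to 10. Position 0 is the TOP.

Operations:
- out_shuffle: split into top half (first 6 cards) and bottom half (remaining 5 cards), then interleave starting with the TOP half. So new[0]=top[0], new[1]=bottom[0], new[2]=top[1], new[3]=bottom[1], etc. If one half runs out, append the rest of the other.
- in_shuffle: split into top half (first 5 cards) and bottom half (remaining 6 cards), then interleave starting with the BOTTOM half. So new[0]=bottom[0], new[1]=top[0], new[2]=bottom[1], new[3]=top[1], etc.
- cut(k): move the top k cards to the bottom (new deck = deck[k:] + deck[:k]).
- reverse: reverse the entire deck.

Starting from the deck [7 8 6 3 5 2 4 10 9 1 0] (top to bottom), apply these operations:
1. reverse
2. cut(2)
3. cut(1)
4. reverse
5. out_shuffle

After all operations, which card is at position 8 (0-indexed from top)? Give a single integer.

Answer: 8

Derivation:
After op 1 (reverse): [0 1 9 10 4 2 5 3 6 8 7]
After op 2 (cut(2)): [9 10 4 2 5 3 6 8 7 0 1]
After op 3 (cut(1)): [10 4 2 5 3 6 8 7 0 1 9]
After op 4 (reverse): [9 1 0 7 8 6 3 5 2 4 10]
After op 5 (out_shuffle): [9 3 1 5 0 2 7 4 8 10 6]
Position 8: card 8.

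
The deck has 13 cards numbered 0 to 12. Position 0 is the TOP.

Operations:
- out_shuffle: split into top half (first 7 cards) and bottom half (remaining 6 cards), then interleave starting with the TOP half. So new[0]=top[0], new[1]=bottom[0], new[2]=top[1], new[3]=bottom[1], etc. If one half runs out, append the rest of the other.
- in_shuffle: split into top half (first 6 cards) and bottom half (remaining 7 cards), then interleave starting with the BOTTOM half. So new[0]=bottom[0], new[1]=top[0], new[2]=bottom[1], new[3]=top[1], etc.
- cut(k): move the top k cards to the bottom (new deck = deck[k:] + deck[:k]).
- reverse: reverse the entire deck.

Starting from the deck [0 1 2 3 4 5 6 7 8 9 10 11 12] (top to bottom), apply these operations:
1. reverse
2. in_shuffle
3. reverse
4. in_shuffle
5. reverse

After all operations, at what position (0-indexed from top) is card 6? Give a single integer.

After op 1 (reverse): [12 11 10 9 8 7 6 5 4 3 2 1 0]
After op 2 (in_shuffle): [6 12 5 11 4 10 3 9 2 8 1 7 0]
After op 3 (reverse): [0 7 1 8 2 9 3 10 4 11 5 12 6]
After op 4 (in_shuffle): [3 0 10 7 4 1 11 8 5 2 12 9 6]
After op 5 (reverse): [6 9 12 2 5 8 11 1 4 7 10 0 3]
Card 6 is at position 0.

Answer: 0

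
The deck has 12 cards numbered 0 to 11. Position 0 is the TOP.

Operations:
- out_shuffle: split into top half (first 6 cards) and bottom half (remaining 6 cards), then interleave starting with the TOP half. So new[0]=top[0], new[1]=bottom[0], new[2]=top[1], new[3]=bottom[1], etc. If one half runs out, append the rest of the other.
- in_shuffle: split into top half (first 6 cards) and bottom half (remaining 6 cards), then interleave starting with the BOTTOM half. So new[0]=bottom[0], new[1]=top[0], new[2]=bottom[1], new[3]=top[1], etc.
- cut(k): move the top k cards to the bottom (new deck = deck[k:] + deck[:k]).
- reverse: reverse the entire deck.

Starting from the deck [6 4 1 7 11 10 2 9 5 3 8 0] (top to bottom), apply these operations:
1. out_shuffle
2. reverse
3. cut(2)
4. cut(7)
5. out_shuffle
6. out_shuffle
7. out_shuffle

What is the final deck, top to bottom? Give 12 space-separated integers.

After op 1 (out_shuffle): [6 2 4 9 1 5 7 3 11 8 10 0]
After op 2 (reverse): [0 10 8 11 3 7 5 1 9 4 2 6]
After op 3 (cut(2)): [8 11 3 7 5 1 9 4 2 6 0 10]
After op 4 (cut(7)): [4 2 6 0 10 8 11 3 7 5 1 9]
After op 5 (out_shuffle): [4 11 2 3 6 7 0 5 10 1 8 9]
After op 6 (out_shuffle): [4 0 11 5 2 10 3 1 6 8 7 9]
After op 7 (out_shuffle): [4 3 0 1 11 6 5 8 2 7 10 9]

Answer: 4 3 0 1 11 6 5 8 2 7 10 9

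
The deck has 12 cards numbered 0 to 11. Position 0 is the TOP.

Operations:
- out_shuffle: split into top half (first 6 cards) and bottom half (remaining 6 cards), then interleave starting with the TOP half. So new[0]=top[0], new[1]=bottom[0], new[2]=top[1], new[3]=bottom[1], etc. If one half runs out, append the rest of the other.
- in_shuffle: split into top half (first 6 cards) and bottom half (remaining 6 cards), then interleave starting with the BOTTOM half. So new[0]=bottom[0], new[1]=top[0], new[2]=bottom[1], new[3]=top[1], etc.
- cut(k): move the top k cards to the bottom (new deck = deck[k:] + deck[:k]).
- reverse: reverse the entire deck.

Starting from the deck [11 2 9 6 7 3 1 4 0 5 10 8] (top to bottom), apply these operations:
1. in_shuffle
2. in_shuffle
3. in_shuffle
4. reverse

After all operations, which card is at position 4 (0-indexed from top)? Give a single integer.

After op 1 (in_shuffle): [1 11 4 2 0 9 5 6 10 7 8 3]
After op 2 (in_shuffle): [5 1 6 11 10 4 7 2 8 0 3 9]
After op 3 (in_shuffle): [7 5 2 1 8 6 0 11 3 10 9 4]
After op 4 (reverse): [4 9 10 3 11 0 6 8 1 2 5 7]
Position 4: card 11.

Answer: 11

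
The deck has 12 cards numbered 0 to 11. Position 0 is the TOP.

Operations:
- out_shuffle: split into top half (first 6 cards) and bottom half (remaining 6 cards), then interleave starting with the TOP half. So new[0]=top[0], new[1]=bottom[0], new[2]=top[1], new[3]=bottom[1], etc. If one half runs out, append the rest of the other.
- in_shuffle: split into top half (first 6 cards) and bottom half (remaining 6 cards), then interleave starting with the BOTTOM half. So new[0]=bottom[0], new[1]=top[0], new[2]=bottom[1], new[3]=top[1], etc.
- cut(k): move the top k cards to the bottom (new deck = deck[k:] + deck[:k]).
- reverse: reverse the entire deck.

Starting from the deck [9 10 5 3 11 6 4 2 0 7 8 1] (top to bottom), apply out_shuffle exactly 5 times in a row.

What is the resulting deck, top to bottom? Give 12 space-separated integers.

Answer: 9 8 7 0 2 4 6 11 3 5 10 1

Derivation:
After op 1 (out_shuffle): [9 4 10 2 5 0 3 7 11 8 6 1]
After op 2 (out_shuffle): [9 3 4 7 10 11 2 8 5 6 0 1]
After op 3 (out_shuffle): [9 2 3 8 4 5 7 6 10 0 11 1]
After op 4 (out_shuffle): [9 7 2 6 3 10 8 0 4 11 5 1]
After op 5 (out_shuffle): [9 8 7 0 2 4 6 11 3 5 10 1]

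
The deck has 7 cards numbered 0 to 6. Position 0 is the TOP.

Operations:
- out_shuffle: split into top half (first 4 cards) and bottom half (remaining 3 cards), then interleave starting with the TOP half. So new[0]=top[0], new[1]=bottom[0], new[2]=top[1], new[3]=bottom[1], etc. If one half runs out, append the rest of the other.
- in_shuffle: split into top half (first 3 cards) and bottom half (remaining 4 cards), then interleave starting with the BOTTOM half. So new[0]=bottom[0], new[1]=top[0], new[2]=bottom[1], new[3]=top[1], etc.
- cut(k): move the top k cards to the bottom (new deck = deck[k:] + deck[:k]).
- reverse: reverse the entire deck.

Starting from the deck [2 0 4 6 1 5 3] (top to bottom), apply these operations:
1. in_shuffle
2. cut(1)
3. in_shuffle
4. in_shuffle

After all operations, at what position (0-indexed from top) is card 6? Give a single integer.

After op 1 (in_shuffle): [6 2 1 0 5 4 3]
After op 2 (cut(1)): [2 1 0 5 4 3 6]
After op 3 (in_shuffle): [5 2 4 1 3 0 6]
After op 4 (in_shuffle): [1 5 3 2 0 4 6]
Card 6 is at position 6.

Answer: 6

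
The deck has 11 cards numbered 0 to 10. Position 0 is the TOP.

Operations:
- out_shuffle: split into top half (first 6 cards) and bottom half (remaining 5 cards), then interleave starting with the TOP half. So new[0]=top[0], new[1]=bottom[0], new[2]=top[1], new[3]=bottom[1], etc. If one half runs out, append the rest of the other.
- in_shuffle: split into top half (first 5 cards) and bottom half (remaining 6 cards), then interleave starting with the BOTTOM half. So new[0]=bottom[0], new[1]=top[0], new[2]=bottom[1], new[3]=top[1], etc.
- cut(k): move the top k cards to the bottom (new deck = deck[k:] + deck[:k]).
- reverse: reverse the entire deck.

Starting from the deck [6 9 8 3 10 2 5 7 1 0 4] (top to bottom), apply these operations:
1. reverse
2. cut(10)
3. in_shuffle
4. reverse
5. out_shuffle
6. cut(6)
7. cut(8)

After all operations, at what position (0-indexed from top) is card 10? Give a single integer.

Answer: 9

Derivation:
After op 1 (reverse): [4 0 1 7 5 2 10 3 8 9 6]
After op 2 (cut(10)): [6 4 0 1 7 5 2 10 3 8 9]
After op 3 (in_shuffle): [5 6 2 4 10 0 3 1 8 7 9]
After op 4 (reverse): [9 7 8 1 3 0 10 4 2 6 5]
After op 5 (out_shuffle): [9 10 7 4 8 2 1 6 3 5 0]
After op 6 (cut(6)): [1 6 3 5 0 9 10 7 4 8 2]
After op 7 (cut(8)): [4 8 2 1 6 3 5 0 9 10 7]
Card 10 is at position 9.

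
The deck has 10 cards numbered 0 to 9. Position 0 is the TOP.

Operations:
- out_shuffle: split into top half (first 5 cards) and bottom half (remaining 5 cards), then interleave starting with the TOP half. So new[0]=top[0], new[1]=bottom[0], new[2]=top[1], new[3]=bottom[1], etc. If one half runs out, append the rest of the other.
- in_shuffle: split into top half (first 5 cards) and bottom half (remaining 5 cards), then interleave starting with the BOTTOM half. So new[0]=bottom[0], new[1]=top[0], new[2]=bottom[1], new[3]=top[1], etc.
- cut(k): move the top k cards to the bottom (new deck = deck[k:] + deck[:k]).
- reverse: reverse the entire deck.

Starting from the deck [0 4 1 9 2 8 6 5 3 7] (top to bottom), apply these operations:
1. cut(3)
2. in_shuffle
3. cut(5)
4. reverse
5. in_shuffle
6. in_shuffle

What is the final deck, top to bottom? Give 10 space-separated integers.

Answer: 7 5 4 0 9 1 8 2 3 6

Derivation:
After op 1 (cut(3)): [9 2 8 6 5 3 7 0 4 1]
After op 2 (in_shuffle): [3 9 7 2 0 8 4 6 1 5]
After op 3 (cut(5)): [8 4 6 1 5 3 9 7 2 0]
After op 4 (reverse): [0 2 7 9 3 5 1 6 4 8]
After op 5 (in_shuffle): [5 0 1 2 6 7 4 9 8 3]
After op 6 (in_shuffle): [7 5 4 0 9 1 8 2 3 6]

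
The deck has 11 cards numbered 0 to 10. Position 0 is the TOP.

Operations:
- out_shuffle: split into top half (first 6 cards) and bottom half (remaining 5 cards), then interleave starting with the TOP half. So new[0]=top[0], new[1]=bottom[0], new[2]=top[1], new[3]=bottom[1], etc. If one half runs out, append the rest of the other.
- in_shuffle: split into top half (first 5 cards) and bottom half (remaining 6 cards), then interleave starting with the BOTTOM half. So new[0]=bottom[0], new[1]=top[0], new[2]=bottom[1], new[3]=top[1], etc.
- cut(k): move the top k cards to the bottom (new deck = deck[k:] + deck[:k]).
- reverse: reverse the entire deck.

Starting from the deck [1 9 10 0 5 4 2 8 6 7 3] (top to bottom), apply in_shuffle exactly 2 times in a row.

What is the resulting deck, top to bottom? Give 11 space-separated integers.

After op 1 (in_shuffle): [4 1 2 9 8 10 6 0 7 5 3]
After op 2 (in_shuffle): [10 4 6 1 0 2 7 9 5 8 3]

Answer: 10 4 6 1 0 2 7 9 5 8 3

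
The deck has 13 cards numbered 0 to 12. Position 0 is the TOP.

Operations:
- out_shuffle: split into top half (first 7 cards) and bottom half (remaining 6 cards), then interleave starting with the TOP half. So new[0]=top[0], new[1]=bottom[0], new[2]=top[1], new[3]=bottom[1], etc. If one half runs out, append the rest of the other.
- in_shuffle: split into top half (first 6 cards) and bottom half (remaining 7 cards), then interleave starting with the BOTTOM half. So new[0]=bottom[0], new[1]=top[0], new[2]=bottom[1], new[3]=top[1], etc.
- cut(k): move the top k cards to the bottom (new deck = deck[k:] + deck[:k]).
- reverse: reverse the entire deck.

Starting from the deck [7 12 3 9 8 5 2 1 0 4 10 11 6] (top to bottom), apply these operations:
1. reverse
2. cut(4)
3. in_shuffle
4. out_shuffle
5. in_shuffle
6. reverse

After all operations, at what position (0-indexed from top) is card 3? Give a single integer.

After op 1 (reverse): [6 11 10 4 0 1 2 5 8 9 3 12 7]
After op 2 (cut(4)): [0 1 2 5 8 9 3 12 7 6 11 10 4]
After op 3 (in_shuffle): [3 0 12 1 7 2 6 5 11 8 10 9 4]
After op 4 (out_shuffle): [3 5 0 11 12 8 1 10 7 9 2 4 6]
After op 5 (in_shuffle): [1 3 10 5 7 0 9 11 2 12 4 8 6]
After op 6 (reverse): [6 8 4 12 2 11 9 0 7 5 10 3 1]
Card 3 is at position 11.

Answer: 11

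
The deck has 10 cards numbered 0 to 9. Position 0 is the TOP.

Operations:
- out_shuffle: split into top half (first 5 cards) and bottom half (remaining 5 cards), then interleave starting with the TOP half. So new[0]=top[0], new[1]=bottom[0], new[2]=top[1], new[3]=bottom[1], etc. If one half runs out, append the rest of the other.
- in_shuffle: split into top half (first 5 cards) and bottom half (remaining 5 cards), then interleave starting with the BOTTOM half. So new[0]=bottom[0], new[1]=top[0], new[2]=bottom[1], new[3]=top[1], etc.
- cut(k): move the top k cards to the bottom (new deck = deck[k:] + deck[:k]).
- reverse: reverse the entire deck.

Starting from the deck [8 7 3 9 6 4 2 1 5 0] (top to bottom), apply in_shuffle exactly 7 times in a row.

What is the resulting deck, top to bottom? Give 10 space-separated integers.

Answer: 1 6 7 0 2 9 8 5 4 3

Derivation:
After op 1 (in_shuffle): [4 8 2 7 1 3 5 9 0 6]
After op 2 (in_shuffle): [3 4 5 8 9 2 0 7 6 1]
After op 3 (in_shuffle): [2 3 0 4 7 5 6 8 1 9]
After op 4 (in_shuffle): [5 2 6 3 8 0 1 4 9 7]
After op 5 (in_shuffle): [0 5 1 2 4 6 9 3 7 8]
After op 6 (in_shuffle): [6 0 9 5 3 1 7 2 8 4]
After op 7 (in_shuffle): [1 6 7 0 2 9 8 5 4 3]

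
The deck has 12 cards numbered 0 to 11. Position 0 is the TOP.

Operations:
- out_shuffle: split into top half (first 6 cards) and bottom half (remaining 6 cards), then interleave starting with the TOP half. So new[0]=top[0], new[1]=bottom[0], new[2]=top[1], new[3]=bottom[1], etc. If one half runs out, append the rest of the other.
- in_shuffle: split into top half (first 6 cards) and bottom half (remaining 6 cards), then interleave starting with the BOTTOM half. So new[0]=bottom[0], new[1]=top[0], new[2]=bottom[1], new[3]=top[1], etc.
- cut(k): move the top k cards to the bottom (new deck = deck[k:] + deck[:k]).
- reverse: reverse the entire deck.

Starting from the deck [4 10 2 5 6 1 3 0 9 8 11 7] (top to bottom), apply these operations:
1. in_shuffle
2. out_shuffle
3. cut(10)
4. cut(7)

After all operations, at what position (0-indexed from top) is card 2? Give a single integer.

Answer: 5

Derivation:
After op 1 (in_shuffle): [3 4 0 10 9 2 8 5 11 6 7 1]
After op 2 (out_shuffle): [3 8 4 5 0 11 10 6 9 7 2 1]
After op 3 (cut(10)): [2 1 3 8 4 5 0 11 10 6 9 7]
After op 4 (cut(7)): [11 10 6 9 7 2 1 3 8 4 5 0]
Card 2 is at position 5.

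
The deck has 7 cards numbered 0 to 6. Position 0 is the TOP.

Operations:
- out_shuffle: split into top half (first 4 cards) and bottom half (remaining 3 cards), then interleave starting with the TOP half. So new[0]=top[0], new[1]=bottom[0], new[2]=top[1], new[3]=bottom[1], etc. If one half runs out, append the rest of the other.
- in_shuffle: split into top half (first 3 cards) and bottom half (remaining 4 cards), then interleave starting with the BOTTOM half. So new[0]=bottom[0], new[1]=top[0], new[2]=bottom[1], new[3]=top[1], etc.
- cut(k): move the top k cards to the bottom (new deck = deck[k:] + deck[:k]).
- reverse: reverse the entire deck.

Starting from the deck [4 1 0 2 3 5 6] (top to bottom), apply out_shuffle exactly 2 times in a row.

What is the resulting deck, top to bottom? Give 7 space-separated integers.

Answer: 4 0 3 6 1 2 5

Derivation:
After op 1 (out_shuffle): [4 3 1 5 0 6 2]
After op 2 (out_shuffle): [4 0 3 6 1 2 5]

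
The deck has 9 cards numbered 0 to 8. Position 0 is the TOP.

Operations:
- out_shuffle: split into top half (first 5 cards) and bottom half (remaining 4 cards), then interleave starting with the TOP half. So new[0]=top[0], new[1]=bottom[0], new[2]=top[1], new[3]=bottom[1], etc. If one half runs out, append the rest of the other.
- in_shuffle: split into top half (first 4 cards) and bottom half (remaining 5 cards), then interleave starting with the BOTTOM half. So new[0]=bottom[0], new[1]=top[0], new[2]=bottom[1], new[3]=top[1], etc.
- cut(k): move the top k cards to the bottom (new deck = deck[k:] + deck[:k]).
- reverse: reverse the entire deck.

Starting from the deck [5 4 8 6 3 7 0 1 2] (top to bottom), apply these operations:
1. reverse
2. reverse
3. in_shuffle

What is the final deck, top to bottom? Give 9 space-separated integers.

Answer: 3 5 7 4 0 8 1 6 2

Derivation:
After op 1 (reverse): [2 1 0 7 3 6 8 4 5]
After op 2 (reverse): [5 4 8 6 3 7 0 1 2]
After op 3 (in_shuffle): [3 5 7 4 0 8 1 6 2]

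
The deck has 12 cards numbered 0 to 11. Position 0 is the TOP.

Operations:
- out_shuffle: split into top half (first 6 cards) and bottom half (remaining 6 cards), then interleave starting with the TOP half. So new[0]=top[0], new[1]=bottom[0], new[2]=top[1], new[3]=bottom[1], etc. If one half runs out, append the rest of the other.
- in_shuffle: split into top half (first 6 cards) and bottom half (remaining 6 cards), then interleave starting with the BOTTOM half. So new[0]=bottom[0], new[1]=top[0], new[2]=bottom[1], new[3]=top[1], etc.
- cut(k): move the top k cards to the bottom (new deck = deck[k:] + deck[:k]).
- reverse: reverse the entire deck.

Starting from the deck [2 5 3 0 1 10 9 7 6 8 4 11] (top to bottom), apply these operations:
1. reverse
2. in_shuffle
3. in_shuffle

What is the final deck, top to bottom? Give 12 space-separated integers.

After op 1 (reverse): [11 4 8 6 7 9 10 1 0 3 5 2]
After op 2 (in_shuffle): [10 11 1 4 0 8 3 6 5 7 2 9]
After op 3 (in_shuffle): [3 10 6 11 5 1 7 4 2 0 9 8]

Answer: 3 10 6 11 5 1 7 4 2 0 9 8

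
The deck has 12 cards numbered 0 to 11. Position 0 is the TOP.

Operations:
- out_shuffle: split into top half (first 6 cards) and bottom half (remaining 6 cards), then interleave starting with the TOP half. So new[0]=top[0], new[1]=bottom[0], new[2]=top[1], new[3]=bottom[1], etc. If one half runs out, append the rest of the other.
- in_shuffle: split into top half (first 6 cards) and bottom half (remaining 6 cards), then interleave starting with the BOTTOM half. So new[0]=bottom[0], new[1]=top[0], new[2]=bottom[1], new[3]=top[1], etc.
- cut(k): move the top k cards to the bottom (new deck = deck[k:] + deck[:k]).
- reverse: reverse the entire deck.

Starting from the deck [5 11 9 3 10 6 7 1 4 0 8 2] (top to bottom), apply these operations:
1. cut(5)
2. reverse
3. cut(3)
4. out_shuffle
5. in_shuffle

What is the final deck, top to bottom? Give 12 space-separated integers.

After op 1 (cut(5)): [6 7 1 4 0 8 2 5 11 9 3 10]
After op 2 (reverse): [10 3 9 11 5 2 8 0 4 1 7 6]
After op 3 (cut(3)): [11 5 2 8 0 4 1 7 6 10 3 9]
After op 4 (out_shuffle): [11 1 5 7 2 6 8 10 0 3 4 9]
After op 5 (in_shuffle): [8 11 10 1 0 5 3 7 4 2 9 6]

Answer: 8 11 10 1 0 5 3 7 4 2 9 6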